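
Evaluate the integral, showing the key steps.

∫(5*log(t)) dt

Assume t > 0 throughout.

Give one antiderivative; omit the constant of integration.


Step 1. Integrate ∫(5*log(t)) dt by parts with u = log(t), dv = (5) dt, so v = 5*t [assuming t > 0]: now 5*t*log(t) + ∫(-5) dt.
Step 2. Evaluate the standard form: now 5*t*log(t) - 5*t.
Answer: 5*t*log(t) - 5*t.


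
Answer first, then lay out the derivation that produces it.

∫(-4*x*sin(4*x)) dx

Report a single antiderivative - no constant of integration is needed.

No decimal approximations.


The answer is x*cos(4*x) - sin(4*x)/4.
Step 1. Integrate ∫(-4*x*sin(4*x)) dx by parts with u = x, dv = (-4*sin(4*x)) dx, so v = cos(4*x): now x*cos(4*x) + ∫(-cos(4*x)) dx.
Step 2. Evaluate the standard form: now x*cos(4*x) - sin(4*x)/4.
Answer: x*cos(4*x) - sin(4*x)/4.


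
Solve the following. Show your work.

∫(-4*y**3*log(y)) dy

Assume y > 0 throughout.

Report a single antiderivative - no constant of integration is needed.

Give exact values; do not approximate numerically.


Step 1. Integrate ∫(-4*y**3*log(y)) dy by parts with u = log(y), dv = (-4*y**3) dy, so v = -y**4 [assuming y > 0]: now -y**4*log(y) + ∫(y**3) dy.
Step 2. Evaluate the standard form: now -y**4*log(y) + y**4/4.
Answer: -y**4*log(y) + y**4/4.


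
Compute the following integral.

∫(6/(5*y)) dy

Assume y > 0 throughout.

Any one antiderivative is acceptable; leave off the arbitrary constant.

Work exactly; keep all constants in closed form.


Answer: 6*log(y)/5.


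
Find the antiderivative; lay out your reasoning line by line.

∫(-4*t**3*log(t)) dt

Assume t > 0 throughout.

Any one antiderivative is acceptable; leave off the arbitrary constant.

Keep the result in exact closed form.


Step 1. Integrate ∫(-4*t**3*log(t)) dt by parts with u = log(t), dv = (-4*t**3) dt, so v = -t**4 [assuming t > 0]: now -t**4*log(t) + ∫(t**3) dt.
Step 2. Evaluate the standard form: now -t**4*log(t) + t**4/4.
Answer: -t**4*log(t) + t**4/4.


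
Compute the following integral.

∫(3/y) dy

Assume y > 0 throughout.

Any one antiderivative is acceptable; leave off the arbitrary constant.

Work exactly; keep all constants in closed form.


Answer: 3*log(y).


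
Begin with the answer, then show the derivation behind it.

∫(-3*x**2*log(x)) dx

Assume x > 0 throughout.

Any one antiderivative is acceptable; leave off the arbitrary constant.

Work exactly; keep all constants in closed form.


The answer is -x**3*log(x) + x**3/3.
Step 1. Integrate ∫(-3*x**2*log(x)) dx by parts with u = log(x), dv = (-3*x**2) dx, so v = -x**3 [assuming x > 0]: now -x**3*log(x) + ∫(x**2) dx.
Step 2. Evaluate the standard form: now -x**3*log(x) + x**3/3.
Answer: -x**3*log(x) + x**3/3.


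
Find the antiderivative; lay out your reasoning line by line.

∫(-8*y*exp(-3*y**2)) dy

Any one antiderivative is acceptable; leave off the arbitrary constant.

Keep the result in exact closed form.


Step 1. Substitute u = y**2, turning ∫(-8*y*exp(-3*y**2)) dy into ∫(-4*exp(-3*u)) du: now ∫(-4*exp(-3*u)) du.
Step 2. Evaluate the standard form: now 4*exp(-3*u)/3.
Step 3. Substitute back u = y**2: now 4*exp(-3*y**2)/3.
Answer: 4*exp(-3*y**2)/3.


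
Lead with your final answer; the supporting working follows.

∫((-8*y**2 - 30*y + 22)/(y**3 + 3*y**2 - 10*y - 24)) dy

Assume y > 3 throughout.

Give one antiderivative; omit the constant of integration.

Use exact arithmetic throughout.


The answer is -4*log(y - 3) - 5*log(y + 2) + log(y + 4).
Step 1. Decompose ∫((-8*y**2 - 30*y + 22)/(y**3 + 3*y**2 - 10*y - 24)) dy by partial fractions, (-8*y**2 - 30*y + 22)/(y**3 + 3*y**2 - 10*y - 24) = 1/(y + 4) - 5/(y + 2) - 4/(y - 3): now ∫(-4/(y - 3)) dy + ∫(-5/(y + 2)) dy + ∫(1/(y + 4)) dy.
Step 2. Evaluate the standard form [assuming y > -2]: now -5*log(y + 2) + ∫(-4/(y - 3)) dy + ∫(1/(y + 4)) dy.
Step 3. Evaluate the standard form [assuming y > -4]: now -5*log(y + 2) + log(y + 4) + ∫(-4/(y - 3)) dy.
Step 4. Evaluate the standard form [assuming y > 3]: now -4*log(y - 3) - 5*log(y + 2) + log(y + 4).
Answer: -4*log(y - 3) - 5*log(y + 2) + log(y + 4).


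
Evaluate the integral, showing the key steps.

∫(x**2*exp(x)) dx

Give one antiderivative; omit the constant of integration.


Step 1. Integrate ∫(x**2*exp(x)) dx by parts with u = x**2, dv = (exp(x)) dx, so v = exp(x): now x**2*exp(x) + ∫(-2*x*exp(x)) dx.
Step 2. Integrate ∫(-2*x*exp(x)) dx by parts with u = x, dv = (-2*exp(x)) dx, so v = -2*exp(x): now x**2*exp(x) - 2*x*exp(x) + ∫(2*exp(x)) dx.
Step 3. Evaluate the standard form: now x**2*exp(x) - 2*x*exp(x) + 2*exp(x).
Answer: x**2*exp(x) - 2*x*exp(x) + 2*exp(x).


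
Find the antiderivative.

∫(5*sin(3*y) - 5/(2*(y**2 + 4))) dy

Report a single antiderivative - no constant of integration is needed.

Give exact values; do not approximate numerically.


Answer: -5*cos(3*y)/3 - 5*atan(y/2)/4.


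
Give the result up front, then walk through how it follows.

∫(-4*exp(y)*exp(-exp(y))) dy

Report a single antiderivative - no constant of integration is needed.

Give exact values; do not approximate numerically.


The answer is 4*exp(-exp(y)).
Step 1. Substitute u = exp(y), turning ∫(-4*exp(y)*exp(-exp(y))) dy into ∫(-4*exp(-u)) du: now ∫(-4*exp(-u)) du.
Step 2. Evaluate the standard form: now 4*exp(-u).
Step 3. Substitute back u = exp(y): now 4*exp(-exp(y)).
Answer: 4*exp(-exp(y)).


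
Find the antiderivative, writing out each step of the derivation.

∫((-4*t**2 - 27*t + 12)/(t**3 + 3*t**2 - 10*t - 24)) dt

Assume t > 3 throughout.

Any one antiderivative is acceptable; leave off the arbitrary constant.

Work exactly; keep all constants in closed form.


Step 1. Decompose ∫((-4*t**2 - 27*t + 12)/(t**3 + 3*t**2 - 10*t - 24)) dt by partial fractions, (-4*t**2 - 27*t + 12)/(t**3 + 3*t**2 - 10*t - 24) = 4/(t + 4) - 5/(t + 2) - 3/(t - 3): now ∫(-3/(t - 3)) dt + ∫(-5/(t + 2)) dt + ∫(4/(t + 4)) dt.
Step 2. Evaluate the standard form [assuming t > -2]: now -5*log(t + 2) + ∫(-3/(t - 3)) dt + ∫(4/(t + 4)) dt.
Step 3. Evaluate the standard form [assuming t > -4]: now -5*log(t + 2) + 4*log(t + 4) + ∫(-3/(t - 3)) dt.
Step 4. Evaluate the standard form [assuming t > 3]: now -3*log(t - 3) - 5*log(t + 2) + 4*log(t + 4).
Answer: -3*log(t - 3) - 5*log(t + 2) + 4*log(t + 4).


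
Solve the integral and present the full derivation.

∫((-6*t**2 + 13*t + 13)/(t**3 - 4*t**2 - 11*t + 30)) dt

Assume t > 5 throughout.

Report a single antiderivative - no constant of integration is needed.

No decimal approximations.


Step 1. Decompose ∫((-6*t**2 + 13*t + 13)/(t**3 - 4*t**2 - 11*t + 30)) dt by partial fractions, (-6*t**2 + 13*t + 13)/(t**3 - 4*t**2 - 11*t + 30) = -2/(t + 3) - 1/(t - 2) - 3/(t - 5): now ∫(-3/(t - 5)) dt + ∫(-1/(t - 2)) dt + ∫(-2/(t + 3)) dt.
Step 2. Evaluate the standard form [assuming t > 2]: now -log(t - 2) + ∫(-3/(t - 5)) dt + ∫(-2/(t + 3)) dt.
Step 3. Evaluate the standard form [assuming t > -3]: now -log(t - 2) - 2*log(t + 3) + ∫(-3/(t - 5)) dt.
Step 4. Evaluate the standard form [assuming t > 5]: now -3*log(t - 5) - log(t - 2) - 2*log(t + 3).
Answer: -3*log(t - 5) - log(t - 2) - 2*log(t + 3).


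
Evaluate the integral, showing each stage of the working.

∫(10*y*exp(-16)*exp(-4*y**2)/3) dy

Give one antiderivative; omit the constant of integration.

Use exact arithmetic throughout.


Step 1. Substitute u = y**2 + 4, turning ∫(10*y*exp(-16)*exp(-4*y**2)/3) dy into ∫(5*exp(-4*u)/3) du: now ∫(5*exp(-4*u)/3) du.
Step 2. Evaluate the standard form: now -5*exp(-4*u)/12.
Step 3. Substitute back u = y**2 + 4: now -5*exp(-4*y**2 - 16)/12.
Answer: -5*exp(-4*y**2 - 16)/12.


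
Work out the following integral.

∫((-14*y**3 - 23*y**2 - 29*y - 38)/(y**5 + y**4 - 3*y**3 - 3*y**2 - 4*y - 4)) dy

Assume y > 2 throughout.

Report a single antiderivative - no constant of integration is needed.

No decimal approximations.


Answer: -5*log(y - 2) + 3*log(y + 1) + 2*log(y + 2) + 3*atan(y).


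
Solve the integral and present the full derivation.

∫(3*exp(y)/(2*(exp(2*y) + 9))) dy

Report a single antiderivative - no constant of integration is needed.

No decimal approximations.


Step 1. Substitute u = exp(y), turning ∫(3*exp(y)/(2*(exp(2*y) + 9))) dy into ∫(3/(2*(u**2 + 9))) du: now ∫(3/(2*(u**2 + 9))) du.
Step 2. Evaluate the standard form: now atan(u/3)/2.
Step 3. Substitute back u = exp(y): now atan(exp(y)/3)/2.
Answer: atan(exp(y)/3)/2.


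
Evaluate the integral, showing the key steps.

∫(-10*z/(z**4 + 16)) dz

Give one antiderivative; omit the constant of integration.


Step 1. Substitute u = z**2, turning ∫(-10*z/(z**4 + 16)) dz into ∫(-5/(u**2 + 16)) du: now ∫(-5/(u**2 + 16)) du.
Step 2. Evaluate the standard form: now -5*atan(u/4)/4.
Step 3. Substitute back u = z**2: now -5*atan(z**2/4)/4.
Answer: -5*atan(z**2/4)/4.


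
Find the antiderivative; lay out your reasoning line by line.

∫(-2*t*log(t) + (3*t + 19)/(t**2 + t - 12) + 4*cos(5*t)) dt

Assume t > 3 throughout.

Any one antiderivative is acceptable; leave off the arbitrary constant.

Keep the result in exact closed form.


Step 1. Rewrite: now ∫(-2*t*log(t)) dt + ∫((3*t + 19)/(t**2 + t - 12)) dt + ∫(4*cos(5*t)) dt.
Step 2. Decompose ∫((3*t + 19)/(t**2 + t - 12)) dt by partial fractions, (3*t + 19)/(t**2 + t - 12) = -1/(t + 4) + 4/(t - 3): now ∫(-2*t*log(t)) dt + ∫(4/(t - 3)) dt + ∫(-1/(t + 4)) dt + ∫(4*cos(5*t)) dt.
Step 3. Evaluate the standard form [assuming t > 3]: now 4*log(t - 3) + ∫(-2*t*log(t)) dt + ∫(-1/(t + 4)) dt + ∫(4*cos(5*t)) dt.
Step 4. Evaluate the standard form [assuming t > -4]: now 4*log(t - 3) - log(t + 4) + ∫(-2*t*log(t)) dt + ∫(4*cos(5*t)) dt.
Step 5. Integrate ∫(-2*t*log(t)) dt by parts with u = log(t), dv = (-2*t) dt, so v = -t**2 [assuming t > 0]: now -t**2*log(t) + 4*log(t - 3) - log(t + 4) + ∫(t) dt + ∫(4*cos(5*t)) dt.
Step 6. Evaluate the standard form: now -t**2*log(t) + t**2/2 + 4*log(t - 3) - log(t + 4) + ∫(4*cos(5*t)) dt.
Step 7. Evaluate the standard form: now -t**2*log(t) + t**2/2 + 4*log(t - 3) - log(t + 4) + 4*sin(5*t)/5.
Answer: -t**2*log(t) + t**2/2 + 4*log(t - 3) - log(t + 4) + 4*sin(5*t)/5.


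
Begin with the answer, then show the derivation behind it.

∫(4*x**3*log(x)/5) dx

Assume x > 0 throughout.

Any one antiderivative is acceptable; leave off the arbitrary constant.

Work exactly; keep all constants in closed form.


The answer is x**4*log(x)/5 - x**4/20.
Step 1. Integrate ∫(4*x**3*log(x)/5) dx by parts with u = log(x), dv = (4*x**3/5) dx, so v = x**4/5 [assuming x > 0]: now x**4*log(x)/5 + ∫(-x**3/5) dx.
Step 2. Evaluate the standard form: now x**4*log(x)/5 - x**4/20.
Answer: x**4*log(x)/5 - x**4/20.


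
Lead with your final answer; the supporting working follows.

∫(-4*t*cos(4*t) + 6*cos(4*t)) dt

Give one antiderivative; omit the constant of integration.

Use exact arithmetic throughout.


The answer is -t*sin(4*t) + 3*sin(4*t)/2 - cos(4*t)/4.
Step 1. Rewrite: now ∫(-4*t*cos(4*t)) dt + ∫(6*cos(4*t)) dt.
Step 2. Integrate ∫(-4*t*cos(4*t)) dt by parts with u = t, dv = (-4*cos(4*t)) dt, so v = -sin(4*t): now -t*sin(4*t) + ∫(sin(4*t)) dt + ∫(6*cos(4*t)) dt.
Step 3. Evaluate the standard form: now -t*sin(4*t) - cos(4*t)/4 + ∫(6*cos(4*t)) dt.
Step 4. Evaluate the standard form: now -t*sin(4*t) + 3*sin(4*t)/2 - cos(4*t)/4.
Answer: -t*sin(4*t) + 3*sin(4*t)/2 - cos(4*t)/4.


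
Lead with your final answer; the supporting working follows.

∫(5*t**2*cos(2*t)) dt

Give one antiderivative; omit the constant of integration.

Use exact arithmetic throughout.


The answer is 5*t**2*sin(2*t)/2 + 5*t*cos(2*t)/2 - 5*sin(2*t)/4.
Step 1. Integrate ∫(5*t**2*cos(2*t)) dt by parts with u = t**2, dv = (5*cos(2*t)) dt, so v = 5*sin(2*t)/2: now 5*t**2*sin(2*t)/2 + ∫(-5*t*sin(2*t)) dt.
Step 2. Integrate ∫(-5*t*sin(2*t)) dt by parts with u = t, dv = (-5*sin(2*t)) dt, so v = 5*cos(2*t)/2: now 5*t**2*sin(2*t)/2 + 5*t*cos(2*t)/2 + ∫(-5*cos(2*t)/2) dt.
Step 3. Evaluate the standard form: now 5*t**2*sin(2*t)/2 + 5*t*cos(2*t)/2 - 5*sin(2*t)/4.
Answer: 5*t**2*sin(2*t)/2 + 5*t*cos(2*t)/2 - 5*sin(2*t)/4.


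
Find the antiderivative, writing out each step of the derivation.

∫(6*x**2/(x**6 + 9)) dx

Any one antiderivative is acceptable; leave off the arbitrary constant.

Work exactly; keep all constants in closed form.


Step 1. Substitute u = x**3, turning ∫(6*x**2/(x**6 + 9)) dx into ∫(2/(u**2 + 9)) du: now ∫(2/(u**2 + 9)) du.
Step 2. Evaluate the standard form: now 2*atan(u/3)/3.
Step 3. Substitute back u = x**3: now 2*atan(x**3/3)/3.
Answer: 2*atan(x**3/3)/3.


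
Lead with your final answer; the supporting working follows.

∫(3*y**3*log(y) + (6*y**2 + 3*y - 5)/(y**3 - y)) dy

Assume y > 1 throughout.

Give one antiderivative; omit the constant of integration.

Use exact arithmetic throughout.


The answer is 3*y**4*log(y)/4 - 3*y**4/16 + 5*log(y) + 2*log(y - 1) - log(y + 1).
Step 1. Rewrite: now ∫(3*y**3*log(y)) dy + ∫((6*y**2 + 3*y - 5)/(y**3 - y)) dy.
Step 2. Decompose ∫((6*y**2 + 3*y - 5)/(y**3 - y)) dy by partial fractions, (6*y**2 + 3*y - 5)/(y**3 - y) = -1/(y + 1) + 2/(y - 1) + 5/y: now ∫(5/y) dy + ∫(3*y**3*log(y)) dy + ∫(2/(y - 1)) dy + ∫(-1/(y + 1)) dy.
Step 3. Evaluate the standard form [assuming y > 0]: now 5*log(y) + ∫(3*y**3*log(y)) dy + ∫(2/(y - 1)) dy + ∫(-1/(y + 1)) dy.
Step 4. Evaluate the standard form [assuming y > 1]: now 5*log(y) + 2*log(y - 1) + ∫(3*y**3*log(y)) dy + ∫(-1/(y + 1)) dy.
Step 5. Evaluate the standard form [assuming y > -1]: now 5*log(y) + 2*log(y - 1) - log(y + 1) + ∫(3*y**3*log(y)) dy.
Step 6. Integrate ∫(3*y**3*log(y)) dy by parts with u = log(y), dv = (3*y**3) dy, so v = 3*y**4/4 [assuming y > 0]: now 3*y**4*log(y)/4 + 5*log(y) + 2*log(y - 1) - log(y + 1) + ∫(-3*y**3/4) dy.
Step 7. Evaluate the standard form: now 3*y**4*log(y)/4 - 3*y**4/16 + 5*log(y) + 2*log(y - 1) - log(y + 1).
Answer: 3*y**4*log(y)/4 - 3*y**4/16 + 5*log(y) + 2*log(y - 1) - log(y + 1).


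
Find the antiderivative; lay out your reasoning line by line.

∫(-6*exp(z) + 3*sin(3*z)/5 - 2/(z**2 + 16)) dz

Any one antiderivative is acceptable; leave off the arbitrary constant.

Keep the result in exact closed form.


Step 1. Rewrite: now ∫(-2/(z**2 + 16)) dz + ∫(-6*exp(z)) dz + ∫(3*sin(3*z)/5) dz.
Step 2. Evaluate the standard form: now -6*exp(z) + ∫(-2/(z**2 + 16)) dz + ∫(3*sin(3*z)/5) dz.
Step 3. Evaluate the standard form: now -6*exp(z) - atan(z/4)/2 + ∫(3*sin(3*z)/5) dz.
Step 4. Evaluate the standard form: now -6*exp(z) - cos(3*z)/5 - atan(z/4)/2.
Answer: -6*exp(z) - cos(3*z)/5 - atan(z/4)/2.


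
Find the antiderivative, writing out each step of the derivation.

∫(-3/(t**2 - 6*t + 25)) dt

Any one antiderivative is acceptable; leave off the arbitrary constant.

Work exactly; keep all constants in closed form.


Step 1. Substitute u = t - 3, turning ∫(-3/(t**2 - 6*t + 25)) dt into ∫(-3/(u**2 + 16)) du: now ∫(-3/(u**2 + 16)) du.
Step 2. Evaluate the standard form: now -3*atan(u/4)/4.
Step 3. Substitute back u = t - 3: now -3*atan(t/4 - 3/4)/4.
Answer: -3*atan(t/4 - 3/4)/4.


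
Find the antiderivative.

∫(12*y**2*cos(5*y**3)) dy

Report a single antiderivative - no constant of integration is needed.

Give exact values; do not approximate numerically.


Answer: 4*sin(5*y**3)/5.


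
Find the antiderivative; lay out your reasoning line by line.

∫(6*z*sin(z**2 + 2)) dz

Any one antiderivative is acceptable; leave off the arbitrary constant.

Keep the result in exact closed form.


Step 1. Substitute u = z**2 + 2, turning ∫(6*z*sin(z**2 + 2)) dz into ∫(3*sin(u)) du: now ∫(3*sin(u)) du.
Step 2. Evaluate the standard form: now -3*cos(u).
Step 3. Substitute back u = z**2 + 2: now -3*cos(z**2 + 2).
Answer: -3*cos(z**2 + 2).


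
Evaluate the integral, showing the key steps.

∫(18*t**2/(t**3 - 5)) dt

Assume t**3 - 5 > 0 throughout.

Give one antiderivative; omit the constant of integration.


Step 1. Substitute u = t**3 - 5, turning ∫(18*t**2/(t**3 - 5)) dt into ∫(6/u) du: now ∫(6/u) du.
Step 2. Evaluate the standard form [assuming u > 0]: now 6*log(u).
Step 3. Substitute back u = t**3 - 5: now 6*log(t**3 - 5).
Answer: 6*log(t**3 - 5).


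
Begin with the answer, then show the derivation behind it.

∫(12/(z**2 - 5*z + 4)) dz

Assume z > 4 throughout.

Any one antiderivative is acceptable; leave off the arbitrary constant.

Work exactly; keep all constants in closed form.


The answer is 4*log(z - 4) - 4*log(z - 1).
Step 1. Decompose ∫(12/(z**2 - 5*z + 4)) dz by partial fractions, 12/(z**2 - 5*z + 4) = -4/(z - 1) + 4/(z - 4): now ∫(4/(z - 4)) dz + ∫(-4/(z - 1)) dz.
Step 2. Evaluate the standard form [assuming z > 4]: now 4*log(z - 4) + ∫(-4/(z - 1)) dz.
Step 3. Evaluate the standard form [assuming z > 1]: now 4*log(z - 4) - 4*log(z - 1).
Answer: 4*log(z - 4) - 4*log(z - 1).


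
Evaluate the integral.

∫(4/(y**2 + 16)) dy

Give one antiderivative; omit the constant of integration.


Answer: atan(y/4).


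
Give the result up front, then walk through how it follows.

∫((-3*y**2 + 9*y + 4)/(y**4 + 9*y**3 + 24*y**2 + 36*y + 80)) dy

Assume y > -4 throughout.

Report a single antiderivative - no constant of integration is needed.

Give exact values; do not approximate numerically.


The answer is -4*log(y + 4) + 4*log(y + 5) + atan(y/2)/2.
Step 1. Decompose ∫((-3*y**2 + 9*y + 4)/(y**4 + 9*y**3 + 24*y**2 + 36*y + 80)) dy by partial fractions, (-3*y**2 + 9*y + 4)/(y**4 + 9*y**3 + 24*y**2 + 36*y + 80) = 1/(y**2 + 4) + 4/(y + 5) - 4/(y + 4): now ∫(-4/(y + 4)) dy + ∫(4/(y + 5)) dy + ∫(1/(y**2 + 4)) dy.
Step 2. Evaluate the standard form [assuming y > -5]: now 4*log(y + 5) + ∫(-4/(y + 4)) dy + ∫(1/(y**2 + 4)) dy.
Step 3. Evaluate the standard form [assuming y > -4]: now -4*log(y + 4) + 4*log(y + 5) + ∫(1/(y**2 + 4)) dy.
Step 4. Evaluate the standard form: now -4*log(y + 4) + 4*log(y + 5) + atan(y/2)/2.
Answer: -4*log(y + 4) + 4*log(y + 5) + atan(y/2)/2.


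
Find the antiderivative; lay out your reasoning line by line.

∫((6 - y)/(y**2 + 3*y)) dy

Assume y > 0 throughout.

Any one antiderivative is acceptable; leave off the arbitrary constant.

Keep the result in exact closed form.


Step 1. Decompose ∫((6 - y)/(y**2 + 3*y)) dy by partial fractions, (6 - y)/(y**2 + 3*y) = -3/(y + 3) + 2/y: now ∫(2/y) dy + ∫(-3/(y + 3)) dy.
Step 2. Evaluate the standard form [assuming y > -3]: now -3*log(y + 3) + ∫(2/y) dy.
Step 3. Evaluate the standard form [assuming y > 0]: now 2*log(y) - 3*log(y + 3).
Answer: 2*log(y) - 3*log(y + 3).


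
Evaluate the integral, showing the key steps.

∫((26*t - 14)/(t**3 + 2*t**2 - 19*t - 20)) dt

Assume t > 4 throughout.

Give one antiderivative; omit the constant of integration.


Step 1. Decompose ∫((26*t - 14)/(t**3 + 2*t**2 - 19*t - 20)) dt by partial fractions, (26*t - 14)/(t**3 + 2*t**2 - 19*t - 20) = -4/(t + 5) + 2/(t + 1) + 2/(t - 4): now ∫(2/(t - 4)) dt + ∫(2/(t + 1)) dt + ∫(-4/(t + 5)) dt.
Step 2. Evaluate the standard form [assuming t > 4]: now 2*log(t - 4) + ∫(2/(t + 1)) dt + ∫(-4/(t + 5)) dt.
Step 3. Evaluate the standard form [assuming t > -5]: now 2*log(t - 4) - 4*log(t + 5) + ∫(2/(t + 1)) dt.
Step 4. Evaluate the standard form [assuming t > -1]: now 2*log(t - 4) + 2*log(t + 1) - 4*log(t + 5).
Answer: 2*log(t - 4) + 2*log(t + 1) - 4*log(t + 5).


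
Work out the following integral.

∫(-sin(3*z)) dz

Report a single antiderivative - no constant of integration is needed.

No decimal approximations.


Answer: cos(3*z)/3.


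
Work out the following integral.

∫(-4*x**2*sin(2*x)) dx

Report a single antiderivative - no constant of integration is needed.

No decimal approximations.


Answer: 2*x**2*cos(2*x) - 2*x*sin(2*x) - cos(2*x).


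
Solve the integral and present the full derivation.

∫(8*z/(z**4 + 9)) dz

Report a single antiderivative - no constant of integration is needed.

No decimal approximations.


Step 1. Substitute u = z**2, turning ∫(8*z/(z**4 + 9)) dz into ∫(4/(u**2 + 9)) du: now ∫(4/(u**2 + 9)) du.
Step 2. Evaluate the standard form: now 4*atan(u/3)/3.
Step 3. Substitute back u = z**2: now 4*atan(z**2/3)/3.
Answer: 4*atan(z**2/3)/3.


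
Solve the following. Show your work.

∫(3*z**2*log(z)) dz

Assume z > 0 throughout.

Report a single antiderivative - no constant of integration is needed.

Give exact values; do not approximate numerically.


Step 1. Integrate ∫(3*z**2*log(z)) dz by parts with u = log(z), dv = (3*z**2) dz, so v = z**3 [assuming z > 0]: now z**3*log(z) + ∫(-z**2) dz.
Step 2. Evaluate the standard form: now z**3*log(z) - z**3/3.
Answer: z**3*log(z) - z**3/3.


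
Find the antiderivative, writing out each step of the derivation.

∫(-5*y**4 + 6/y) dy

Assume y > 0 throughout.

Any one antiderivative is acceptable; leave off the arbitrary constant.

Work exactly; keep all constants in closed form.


Step 1. Rewrite: now ∫(6/y) dy + ∫(-5*y**4) dy.
Step 2. Evaluate the standard form: now -y**5 + ∫(6/y) dy.
Step 3. Evaluate the standard form [assuming y > 0]: now -y**5 + 6*log(y).
Answer: -y**5 + 6*log(y).


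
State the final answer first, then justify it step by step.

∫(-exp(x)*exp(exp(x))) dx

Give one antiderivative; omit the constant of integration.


The answer is -exp(exp(x)).
Step 1. Substitute u = exp(x), turning ∫(-exp(x)*exp(exp(x))) dx into ∫(-exp(u)) du: now ∫(-exp(u)) du.
Step 2. Evaluate the standard form: now -exp(u).
Step 3. Substitute back u = exp(x): now -exp(exp(x)).
Answer: -exp(exp(x)).


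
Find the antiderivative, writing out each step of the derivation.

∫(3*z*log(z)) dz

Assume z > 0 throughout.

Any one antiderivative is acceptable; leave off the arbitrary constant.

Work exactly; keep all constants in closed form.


Step 1. Integrate ∫(3*z*log(z)) dz by parts with u = log(z), dv = (3*z) dz, so v = 3*z**2/2 [assuming z > 0]: now 3*z**2*log(z)/2 + ∫(-3*z/2) dz.
Step 2. Evaluate the standard form: now 3*z**2*log(z)/2 - 3*z**2/4.
Answer: 3*z**2*log(z)/2 - 3*z**2/4.


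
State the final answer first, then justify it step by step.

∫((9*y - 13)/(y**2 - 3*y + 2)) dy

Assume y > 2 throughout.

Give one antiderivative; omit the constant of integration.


The answer is 5*log(y - 2) + 4*log(y - 1).
Step 1. Decompose ∫((9*y - 13)/(y**2 - 3*y + 2)) dy by partial fractions, (9*y - 13)/(y**2 - 3*y + 2) = 4/(y - 1) + 5/(y - 2): now ∫(5/(y - 2)) dy + ∫(4/(y - 1)) dy.
Step 2. Evaluate the standard form [assuming y > 1]: now 4*log(y - 1) + ∫(5/(y - 2)) dy.
Step 3. Evaluate the standard form [assuming y > 2]: now 5*log(y - 2) + 4*log(y - 1).
Answer: 5*log(y - 2) + 4*log(y - 1).


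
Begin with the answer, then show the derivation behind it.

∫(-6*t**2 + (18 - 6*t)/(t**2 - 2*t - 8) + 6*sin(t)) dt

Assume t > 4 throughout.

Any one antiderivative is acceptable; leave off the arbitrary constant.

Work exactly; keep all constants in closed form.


The answer is -2*t**3 - log(t - 4) - 5*log(t + 2) - 6*cos(t).
Step 1. Rewrite: now ∫(-6*t**2) dt + ∫((18 - 6*t)/(t**2 - 2*t - 8)) dt + ∫(6*sin(t)) dt.
Step 2. Decompose ∫((18 - 6*t)/(t**2 - 2*t - 8)) dt by partial fractions, (18 - 6*t)/(t**2 - 2*t - 8) = -5/(t + 2) - 1/(t - 4): now ∫(-6*t**2) dt + ∫(-1/(t - 4)) dt + ∫(-5/(t + 2)) dt + ∫(6*sin(t)) dt.
Step 3. Evaluate the standard form [assuming t > -2]: now -5*log(t + 2) + ∫(-6*t**2) dt + ∫(-1/(t - 4)) dt + ∫(6*sin(t)) dt.
Step 4. Evaluate the standard form [assuming t > 4]: now -log(t - 4) - 5*log(t + 2) + ∫(-6*t**2) dt + ∫(6*sin(t)) dt.
Step 5. Evaluate the standard form: now -2*t**3 - log(t - 4) - 5*log(t + 2) + ∫(6*sin(t)) dt.
Step 6. Evaluate the standard form: now -2*t**3 - log(t - 4) - 5*log(t + 2) - 6*cos(t).
Answer: -2*t**3 - log(t - 4) - 5*log(t + 2) - 6*cos(t).


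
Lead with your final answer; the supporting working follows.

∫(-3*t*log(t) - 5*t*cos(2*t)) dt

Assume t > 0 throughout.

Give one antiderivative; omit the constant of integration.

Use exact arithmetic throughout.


The answer is -3*t**2*log(t)/2 + 3*t**2/4 - 5*t*sin(2*t)/2 - 5*cos(2*t)/4.
Step 1. Rewrite: now ∫(-3*t*log(t)) dt + ∫(-5*t*cos(2*t)) dt.
Step 2. Integrate ∫(-3*t*log(t)) dt by parts with u = log(t), dv = (-3*t) dt, so v = -3*t**2/2 [assuming t > 0]: now -3*t**2*log(t)/2 + ∫(3*t/2) dt + ∫(-5*t*cos(2*t)) dt.
Step 3. Evaluate the standard form: now -3*t**2*log(t)/2 + 3*t**2/4 + ∫(-5*t*cos(2*t)) dt.
Step 4. Integrate ∫(-5*t*cos(2*t)) dt by parts with u = t, dv = (-5*cos(2*t)) dt, so v = -5*sin(2*t)/2: now -3*t**2*log(t)/2 + 3*t**2/4 - 5*t*sin(2*t)/2 + ∫(5*sin(2*t)/2) dt.
Step 5. Evaluate the standard form: now -3*t**2*log(t)/2 + 3*t**2/4 - 5*t*sin(2*t)/2 - 5*cos(2*t)/4.
Answer: -3*t**2*log(t)/2 + 3*t**2/4 - 5*t*sin(2*t)/2 - 5*cos(2*t)/4.


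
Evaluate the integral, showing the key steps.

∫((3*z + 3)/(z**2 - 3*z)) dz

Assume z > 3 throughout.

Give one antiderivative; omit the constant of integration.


Step 1. Decompose ∫((3*z + 3)/(z**2 - 3*z)) dz by partial fractions, (3*z + 3)/(z**2 - 3*z) = 4/(z - 3) - 1/z: now ∫(-1/z) dz + ∫(4/(z - 3)) dz.
Step 2. Evaluate the standard form [assuming z > 3]: now 4*log(z - 3) + ∫(-1/z) dz.
Step 3. Evaluate the standard form [assuming z > 0]: now -log(z) + 4*log(z - 3).
Answer: -log(z) + 4*log(z - 3).


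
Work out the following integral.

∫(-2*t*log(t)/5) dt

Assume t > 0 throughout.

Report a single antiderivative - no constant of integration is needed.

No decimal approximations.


Answer: -t**2*log(t)/5 + t**2/10.


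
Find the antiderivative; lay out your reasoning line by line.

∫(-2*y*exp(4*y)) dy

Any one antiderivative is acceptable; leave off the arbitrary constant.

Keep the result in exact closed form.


Step 1. Integrate ∫(-2*y*exp(4*y)) dy by parts with u = y, dv = (-2*exp(4*y)) dy, so v = -exp(4*y)/2: now -y*exp(4*y)/2 + ∫(exp(4*y)/2) dy.
Step 2. Evaluate the standard form: now -y*exp(4*y)/2 + exp(4*y)/8.
Answer: -y*exp(4*y)/2 + exp(4*y)/8.


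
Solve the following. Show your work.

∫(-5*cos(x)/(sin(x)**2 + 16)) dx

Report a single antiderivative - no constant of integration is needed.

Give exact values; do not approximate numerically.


Step 1. Substitute u = sin(x), turning ∫(-5*cos(x)/(sin(x)**2 + 16)) dx into ∫(-5/(u**2 + 16)) du: now ∫(-5/(u**2 + 16)) du.
Step 2. Evaluate the standard form: now -5*atan(u/4)/4.
Step 3. Substitute back u = sin(x): now -5*atan(sin(x)/4)/4.
Answer: -5*atan(sin(x)/4)/4.


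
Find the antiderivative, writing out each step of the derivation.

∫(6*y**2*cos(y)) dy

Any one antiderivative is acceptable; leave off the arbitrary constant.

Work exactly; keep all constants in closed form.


Step 1. Integrate ∫(6*y**2*cos(y)) dy by parts with u = y**2, dv = (6*cos(y)) dy, so v = 6*sin(y): now 6*y**2*sin(y) + ∫(-12*y*sin(y)) dy.
Step 2. Integrate ∫(-12*y*sin(y)) dy by parts with u = y, dv = (-12*sin(y)) dy, so v = 12*cos(y): now 6*y**2*sin(y) + 12*y*cos(y) + ∫(-12*cos(y)) dy.
Step 3. Evaluate the standard form: now 6*y**2*sin(y) + 12*y*cos(y) - 12*sin(y).
Answer: 6*y**2*sin(y) + 12*y*cos(y) - 12*sin(y).


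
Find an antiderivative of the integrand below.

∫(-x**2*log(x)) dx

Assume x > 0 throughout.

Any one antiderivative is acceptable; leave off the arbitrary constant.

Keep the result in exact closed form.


Answer: -x**3*log(x)/3 + x**3/9.


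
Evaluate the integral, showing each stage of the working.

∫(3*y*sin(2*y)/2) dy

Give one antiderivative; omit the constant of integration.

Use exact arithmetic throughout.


Step 1. Integrate ∫(3*y*sin(2*y)/2) dy by parts with u = y, dv = (3*sin(2*y)/2) dy, so v = -3*cos(2*y)/4: now -3*y*cos(2*y)/4 + ∫(3*cos(2*y)/4) dy.
Step 2. Evaluate the standard form: now -3*y*cos(2*y)/4 + 3*sin(2*y)/8.
Answer: -3*y*cos(2*y)/4 + 3*sin(2*y)/8.


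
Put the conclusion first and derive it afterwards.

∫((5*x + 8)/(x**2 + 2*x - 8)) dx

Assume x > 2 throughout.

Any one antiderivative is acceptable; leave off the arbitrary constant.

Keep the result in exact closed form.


The answer is 3*log(x - 2) + 2*log(x + 4).
Step 1. Decompose ∫((5*x + 8)/(x**2 + 2*x - 8)) dx by partial fractions, (5*x + 8)/(x**2 + 2*x - 8) = 2/(x + 4) + 3/(x - 2): now ∫(3/(x - 2)) dx + ∫(2/(x + 4)) dx.
Step 2. Evaluate the standard form [assuming x > -4]: now 2*log(x + 4) + ∫(3/(x - 2)) dx.
Step 3. Evaluate the standard form [assuming x > 2]: now 3*log(x - 2) + 2*log(x + 4).
Answer: 3*log(x - 2) + 2*log(x + 4).


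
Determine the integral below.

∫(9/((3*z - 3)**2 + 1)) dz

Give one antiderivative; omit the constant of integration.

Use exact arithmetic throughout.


Answer: 3*atan(3*z - 3).


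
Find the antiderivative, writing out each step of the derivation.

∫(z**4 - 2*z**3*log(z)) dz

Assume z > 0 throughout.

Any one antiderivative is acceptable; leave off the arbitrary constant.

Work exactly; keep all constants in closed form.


Step 1. Rewrite: now ∫(z**4) dz + ∫(-2*z**3*log(z)) dz.
Step 2. Evaluate the standard form: now z**5/5 + ∫(-2*z**3*log(z)) dz.
Step 3. Integrate ∫(-2*z**3*log(z)) dz by parts with u = log(z), dv = (-2*z**3) dz, so v = -z**4/2 [assuming z > 0]: now z**5/5 - z**4*log(z)/2 + ∫(z**3/2) dz.
Step 4. Evaluate the standard form: now z**5/5 - z**4*log(z)/2 + z**4/8.
Answer: z**5/5 - z**4*log(z)/2 + z**4/8.


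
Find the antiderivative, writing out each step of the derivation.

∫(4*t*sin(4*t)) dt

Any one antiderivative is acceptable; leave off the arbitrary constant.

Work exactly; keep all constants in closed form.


Step 1. Integrate ∫(4*t*sin(4*t)) dt by parts with u = t, dv = (4*sin(4*t)) dt, so v = -cos(4*t): now -t*cos(4*t) + ∫(cos(4*t)) dt.
Step 2. Evaluate the standard form: now -t*cos(4*t) + sin(4*t)/4.
Answer: -t*cos(4*t) + sin(4*t)/4.


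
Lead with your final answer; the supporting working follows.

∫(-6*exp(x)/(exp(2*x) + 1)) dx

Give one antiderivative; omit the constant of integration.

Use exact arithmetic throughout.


The answer is -6*atan(exp(x)).
Step 1. Substitute u = exp(x), turning ∫(-6*exp(x)/(exp(2*x) + 1)) dx into ∫(-6/(u**2 + 1)) du: now ∫(-6/(u**2 + 1)) du.
Step 2. Evaluate the standard form: now -6*atan(u).
Step 3. Substitute back u = exp(x): now -6*atan(exp(x)).
Answer: -6*atan(exp(x)).


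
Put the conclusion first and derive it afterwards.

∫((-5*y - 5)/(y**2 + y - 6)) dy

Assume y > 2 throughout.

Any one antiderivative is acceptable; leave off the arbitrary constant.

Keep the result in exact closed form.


The answer is -3*log(y - 2) - 2*log(y + 3).
Step 1. Decompose ∫((-5*y - 5)/(y**2 + y - 6)) dy by partial fractions, (-5*y - 5)/(y**2 + y - 6) = -2/(y + 3) - 3/(y - 2): now ∫(-3/(y - 2)) dy + ∫(-2/(y + 3)) dy.
Step 2. Evaluate the standard form [assuming y > 2]: now -3*log(y - 2) + ∫(-2/(y + 3)) dy.
Step 3. Evaluate the standard form [assuming y > -3]: now -3*log(y - 2) - 2*log(y + 3).
Answer: -3*log(y - 2) - 2*log(y + 3).


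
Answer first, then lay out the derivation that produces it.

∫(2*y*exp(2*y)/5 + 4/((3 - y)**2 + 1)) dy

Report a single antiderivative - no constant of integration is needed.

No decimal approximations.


The answer is y*exp(2*y)/5 - exp(2*y)/10 + 4*atan(y - 3).
Step 1. Rewrite: now ∫(2*y*exp(2*y)/5) dy + ∫(4/((3 - y)**2 + 1)) dy.
Step 2. Substitute u = 3 - y, turning ∫(4/((3 - y)**2 + 1)) dy into ∫(-4/(u**2 + 1)) du: now ∫(2*y*exp(2*y)/5) dy + ∫(-4/(u**2 + 1)) du.
Step 3. Evaluate the standard form: now -4*atan(u) + ∫(2*y*exp(2*y)/5) dy.
Step 4. Substitute back u = 3 - y: now 4*atan(y - 3) + ∫(2*y*exp(2*y)/5) dy.
Step 5. Integrate ∫(2*y*exp(2*y)/5) dy by parts with u = y, dv = (2*exp(2*y)/5) dy, so v = exp(2*y)/5: now y*exp(2*y)/5 + 4*atan(y - 3) + ∫(-exp(2*y)/5) dy.
Step 6. Evaluate the standard form: now y*exp(2*y)/5 - exp(2*y)/10 + 4*atan(y - 3).
Answer: y*exp(2*y)/5 - exp(2*y)/10 + 4*atan(y - 3).


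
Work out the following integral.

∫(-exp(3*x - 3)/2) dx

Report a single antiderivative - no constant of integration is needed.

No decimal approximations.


Answer: -exp(3*x - 3)/6.


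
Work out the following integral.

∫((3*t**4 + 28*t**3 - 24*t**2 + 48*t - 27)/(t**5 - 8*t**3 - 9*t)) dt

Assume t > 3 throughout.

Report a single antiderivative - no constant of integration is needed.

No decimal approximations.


Answer: 3*log(t) + 5*log(t - 3) - 5*log(t + 3) - 2*atan(t).


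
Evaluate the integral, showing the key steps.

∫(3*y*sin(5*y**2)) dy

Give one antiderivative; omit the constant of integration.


Step 1. Substitute u = y**2, turning ∫(3*y*sin(5*y**2)) dy into ∫(3*sin(5*u)/2) du: now ∫(3*sin(5*u)/2) du.
Step 2. Evaluate the standard form: now -3*cos(5*u)/10.
Step 3. Substitute back u = y**2: now -3*cos(5*y**2)/10.
Answer: -3*cos(5*y**2)/10.


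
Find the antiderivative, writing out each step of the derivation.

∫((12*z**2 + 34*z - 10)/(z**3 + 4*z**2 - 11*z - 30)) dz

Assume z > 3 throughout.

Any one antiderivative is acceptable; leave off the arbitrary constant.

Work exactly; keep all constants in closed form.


Step 1. Decompose ∫((12*z**2 + 34*z - 10)/(z**3 + 4*z**2 - 11*z - 30)) dz by partial fractions, (12*z**2 + 34*z - 10)/(z**3 + 4*z**2 - 11*z - 30) = 5/(z + 5) + 2/(z + 2) + 5/(z - 3): now ∫(5/(z - 3)) dz + ∫(2/(z + 2)) dz + ∫(5/(z + 5)) dz.
Step 2. Evaluate the standard form [assuming z > -2]: now 2*log(z + 2) + ∫(5/(z - 3)) dz + ∫(5/(z + 5)) dz.
Step 3. Evaluate the standard form [assuming z > 3]: now 5*log(z - 3) + 2*log(z + 2) + ∫(5/(z + 5)) dz.
Step 4. Evaluate the standard form [assuming z > -5]: now 5*log(z - 3) + 2*log(z + 2) + 5*log(z + 5).
Answer: 5*log(z - 3) + 2*log(z + 2) + 5*log(z + 5).


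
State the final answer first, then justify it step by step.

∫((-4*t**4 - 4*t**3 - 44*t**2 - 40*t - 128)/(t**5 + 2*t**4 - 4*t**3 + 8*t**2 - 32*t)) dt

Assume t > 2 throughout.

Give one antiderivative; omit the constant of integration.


The answer is 4*log(t) - 5*log(t - 2) - 3*log(t + 4) + atan(t/2).
Step 1. Decompose ∫((-4*t**4 - 4*t**3 - 44*t**2 - 40*t - 128)/(t**5 + 2*t**4 - 4*t**3 + 8*t**2 - 32*t)) dt by partial fractions, (-4*t**4 - 4*t**3 - 44*t**2 - 40*t - 128)/(t**5 + 2*t**4 - 4*t**3 + 8*t**2 - 32*t) = 2/(t**2 + 4) - 3/(t + 4) - 5/(t - 2) + 4/t: now ∫(4/t) dt + ∫(-5/(t - 2)) dt + ∫(-3/(t + 4)) dt + ∫(2/(t**2 + 4)) dt.
Step 2. Evaluate the standard form [assuming t > -4]: now -3*log(t + 4) + ∫(4/t) dt + ∫(-5/(t - 2)) dt + ∫(2/(t**2 + 4)) dt.
Step 3. Evaluate the standard form [assuming t > 0]: now 4*log(t) - 3*log(t + 4) + ∫(-5/(t - 2)) dt + ∫(2/(t**2 + 4)) dt.
Step 4. Evaluate the standard form [assuming t > 2]: now 4*log(t) - 5*log(t - 2) - 3*log(t + 4) + ∫(2/(t**2 + 4)) dt.
Step 5. Evaluate the standard form: now 4*log(t) - 5*log(t - 2) - 3*log(t + 4) + atan(t/2).
Answer: 4*log(t) - 5*log(t - 2) - 3*log(t + 4) + atan(t/2).


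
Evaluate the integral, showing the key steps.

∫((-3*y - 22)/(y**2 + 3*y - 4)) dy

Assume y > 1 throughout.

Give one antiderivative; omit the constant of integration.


Step 1. Decompose ∫((-3*y - 22)/(y**2 + 3*y - 4)) dy by partial fractions, (-3*y - 22)/(y**2 + 3*y - 4) = 2/(y + 4) - 5/(y - 1): now ∫(-5/(y - 1)) dy + ∫(2/(y + 4)) dy.
Step 2. Evaluate the standard form [assuming y > -4]: now 2*log(y + 4) + ∫(-5/(y - 1)) dy.
Step 3. Evaluate the standard form [assuming y > 1]: now -5*log(y - 1) + 2*log(y + 4).
Answer: -5*log(y - 1) + 2*log(y + 4).


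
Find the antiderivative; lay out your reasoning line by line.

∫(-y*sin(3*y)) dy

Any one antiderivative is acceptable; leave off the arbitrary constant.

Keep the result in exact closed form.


Step 1. Integrate ∫(-y*sin(3*y)) dy by parts with u = y, dv = (-sin(3*y)) dy, so v = cos(3*y)/3: now y*cos(3*y)/3 + ∫(-cos(3*y)/3) dy.
Step 2. Evaluate the standard form: now y*cos(3*y)/3 - sin(3*y)/9.
Answer: y*cos(3*y)/3 - sin(3*y)/9.


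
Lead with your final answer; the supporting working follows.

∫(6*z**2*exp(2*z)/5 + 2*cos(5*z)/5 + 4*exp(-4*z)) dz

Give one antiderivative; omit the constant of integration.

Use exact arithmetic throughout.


The answer is 3*z**2*exp(2*z)/5 - 3*z*exp(2*z)/5 + 3*exp(2*z)/10 + 2*sin(5*z)/25 - exp(-4*z).
Step 1. Rewrite: now ∫(6*z**2*exp(2*z)/5) dz + ∫(4*exp(-4*z)) dz + ∫(2*cos(5*z)/5) dz.
Step 2. Integrate ∫(6*z**2*exp(2*z)/5) dz by parts with u = z**2, dv = (6*exp(2*z)/5) dz, so v = 3*exp(2*z)/5: now 3*z**2*exp(2*z)/5 + ∫(-6*z*exp(2*z)/5) dz + ∫(4*exp(-4*z)) dz + ∫(2*cos(5*z)/5) dz.
Step 3. Integrate ∫(-6*z*exp(2*z)/5) dz by parts with u = z, dv = (-6*exp(2*z)/5) dz, so v = -3*exp(2*z)/5: now 3*z**2*exp(2*z)/5 - 3*z*exp(2*z)/5 + ∫(4*exp(-4*z)) dz + ∫(3*exp(2*z)/5) dz + ∫(2*cos(5*z)/5) dz.
Step 4. Evaluate the standard form: now 3*z**2*exp(2*z)/5 - 3*z*exp(2*z)/5 + 3*exp(2*z)/10 + ∫(4*exp(-4*z)) dz + ∫(2*cos(5*z)/5) dz.
Step 5. Evaluate the standard form: now 3*z**2*exp(2*z)/5 - 3*z*exp(2*z)/5 + 3*exp(2*z)/10 + 2*sin(5*z)/25 + ∫(4*exp(-4*z)) dz.
Step 6. Evaluate the standard form: now 3*z**2*exp(2*z)/5 - 3*z*exp(2*z)/5 + 3*exp(2*z)/10 + 2*sin(5*z)/25 - exp(-4*z).
Answer: 3*z**2*exp(2*z)/5 - 3*z*exp(2*z)/5 + 3*exp(2*z)/10 + 2*sin(5*z)/25 - exp(-4*z).


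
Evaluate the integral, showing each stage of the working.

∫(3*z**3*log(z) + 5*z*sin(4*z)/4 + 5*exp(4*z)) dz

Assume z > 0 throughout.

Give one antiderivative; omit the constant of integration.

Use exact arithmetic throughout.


Step 1. Rewrite: now ∫(5*z*sin(4*z)/4) dz + ∫(3*z**3*log(z)) dz + ∫(5*exp(4*z)) dz.
Step 2. Integrate ∫(3*z**3*log(z)) dz by parts with u = log(z), dv = (3*z**3) dz, so v = 3*z**4/4 [assuming z > 0]: now 3*z**4*log(z)/4 + ∫(-3*z**3/4) dz + ∫(5*z*sin(4*z)/4) dz + ∫(5*exp(4*z)) dz.
Step 3. Evaluate the standard form: now 3*z**4*log(z)/4 - 3*z**4/16 + ∫(5*z*sin(4*z)/4) dz + ∫(5*exp(4*z)) dz.
Step 4. Integrate ∫(5*z*sin(4*z)/4) dz by parts with u = z, dv = (5*sin(4*z)/4) dz, so v = -5*cos(4*z)/16: now 3*z**4*log(z)/4 - 3*z**4/16 - 5*z*cos(4*z)/16 + ∫(5*exp(4*z)) dz + ∫(5*cos(4*z)/16) dz.
Step 5. Evaluate the standard form: now 3*z**4*log(z)/4 - 3*z**4/16 - 5*z*cos(4*z)/16 + 5*sin(4*z)/64 + ∫(5*exp(4*z)) dz.
Step 6. Evaluate the standard form: now 3*z**4*log(z)/4 - 3*z**4/16 - 5*z*cos(4*z)/16 + 5*exp(4*z)/4 + 5*sin(4*z)/64.
Answer: 3*z**4*log(z)/4 - 3*z**4/16 - 5*z*cos(4*z)/16 + 5*exp(4*z)/4 + 5*sin(4*z)/64.


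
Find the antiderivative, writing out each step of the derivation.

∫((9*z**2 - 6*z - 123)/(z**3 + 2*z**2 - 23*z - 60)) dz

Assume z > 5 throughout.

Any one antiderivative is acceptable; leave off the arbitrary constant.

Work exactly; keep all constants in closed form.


Step 1. Decompose ∫((9*z**2 - 6*z - 123)/(z**3 + 2*z**2 - 23*z - 60)) dz by partial fractions, (9*z**2 - 6*z - 123)/(z**3 + 2*z**2 - 23*z - 60) = 5/(z + 4) + 3/(z + 3) + 1/(z - 5): now ∫(1/(z - 5)) dz + ∫(3/(z + 3)) dz + ∫(5/(z + 4)) dz.
Step 2. Evaluate the standard form [assuming z > -3]: now 3*log(z + 3) + ∫(1/(z - 5)) dz + ∫(5/(z + 4)) dz.
Step 3. Evaluate the standard form [assuming z > -4]: now 3*log(z + 3) + 5*log(z + 4) + ∫(1/(z - 5)) dz.
Step 4. Evaluate the standard form [assuming z > 5]: now log(z - 5) + 3*log(z + 3) + 5*log(z + 4).
Answer: log(z - 5) + 3*log(z + 3) + 5*log(z + 4).


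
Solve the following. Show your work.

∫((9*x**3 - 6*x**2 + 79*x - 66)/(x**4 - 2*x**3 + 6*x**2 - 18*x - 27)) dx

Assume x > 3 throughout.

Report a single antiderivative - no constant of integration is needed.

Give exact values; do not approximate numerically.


Step 1. Decompose ∫((9*x**3 - 6*x**2 + 79*x - 66)/(x**4 - 2*x**3 + 6*x**2 - 18*x - 27)) dx by partial fractions, (9*x**3 - 6*x**2 + 79*x - 66)/(x**4 - 2*x**3 + 6*x**2 - 18*x - 27) = 1/(x**2 + 9) + 4/(x + 1) + 5/(x - 3): now ∫(5/(x - 3)) dx + ∫(4/(x + 1)) dx + ∫(1/(x**2 + 9)) dx.
Step 2. Evaluate the standard form [assuming x > -1]: now 4*log(x + 1) + ∫(5/(x - 3)) dx + ∫(1/(x**2 + 9)) dx.
Step 3. Evaluate the standard form [assuming x > 3]: now 5*log(x - 3) + 4*log(x + 1) + ∫(1/(x**2 + 9)) dx.
Step 4. Evaluate the standard form: now 5*log(x - 3) + 4*log(x + 1) + atan(x/3)/3.
Answer: 5*log(x - 3) + 4*log(x + 1) + atan(x/3)/3.
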